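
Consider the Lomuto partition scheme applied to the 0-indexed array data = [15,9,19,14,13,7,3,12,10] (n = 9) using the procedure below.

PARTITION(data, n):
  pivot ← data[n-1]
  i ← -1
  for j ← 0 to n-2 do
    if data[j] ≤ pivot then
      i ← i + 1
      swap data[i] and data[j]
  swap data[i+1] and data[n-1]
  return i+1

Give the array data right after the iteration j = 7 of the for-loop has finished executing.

pivot=10, i=-1
j=0: 15>10, skip
j=1: 9≤10, i=0, swap(0,1) ⇒ [9,15,19,14,13,7,3,12,10]
j=2: 19>10, skip
j=3: 14>10, skip
j=4: 13>10, skip
j=5: 7≤10, i=1, swap(1,5) ⇒ [9,7,19,14,13,15,3,12,10]
j=6: 3≤10, i=2, swap(2,6) ⇒ [9,7,3,14,13,15,19,12,10]
j=7: 12>10, skip
(after j=7) data = [9,7,3,14,13,15,19,12,10]

[9,7,3,14,13,15,19,12,10]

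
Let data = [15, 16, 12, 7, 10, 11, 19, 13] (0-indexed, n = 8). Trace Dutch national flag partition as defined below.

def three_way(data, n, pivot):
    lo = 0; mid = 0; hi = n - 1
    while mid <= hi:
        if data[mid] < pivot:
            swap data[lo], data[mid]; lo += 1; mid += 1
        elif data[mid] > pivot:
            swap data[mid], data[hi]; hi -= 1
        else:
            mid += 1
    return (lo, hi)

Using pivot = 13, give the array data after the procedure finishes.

pivot = 13; lo=0, mid=0, hi=7
data[mid]=15>13: swap data[0],data[7]; hi=6 → [13, 16, 12, 7, 10, 11, 19, 15]
data[mid]=13=13: mid=1
data[mid]=16>13: swap data[1],data[6]; hi=5 → [13, 19, 12, 7, 10, 11, 16, 15]
data[mid]=19>13: swap data[1],data[5]; hi=4 → [13, 11, 12, 7, 10, 19, 16, 15]
data[mid]=11<13: swap data[0],data[1]; lo=1,mid=2 → [11, 13, 12, 7, 10, 19, 16, 15]
data[mid]=12<13: swap data[1],data[2]; lo=2,mid=3 → [11, 12, 13, 7, 10, 19, 16, 15]
data[mid]=7<13: swap data[2],data[3]; lo=3,mid=4 → [11, 12, 7, 13, 10, 19, 16, 15]
data[mid]=10<13: swap data[3],data[4]; lo=4,mid=5 → [11, 12, 7, 10, 13, 19, 16, 15]
end: lo=4, hi=4; data = [11, 12, 7, 10, 13, 19, 16, 15]

[11, 12, 7, 10, 13, 19, 16, 15]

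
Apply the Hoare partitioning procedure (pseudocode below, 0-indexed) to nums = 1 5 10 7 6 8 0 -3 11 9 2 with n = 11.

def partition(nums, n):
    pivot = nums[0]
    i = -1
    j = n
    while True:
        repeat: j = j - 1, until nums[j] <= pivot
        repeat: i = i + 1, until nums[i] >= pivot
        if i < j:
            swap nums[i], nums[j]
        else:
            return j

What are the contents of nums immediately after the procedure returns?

-3 0 10 7 6 8 5 1 11 9 2

pivot = nums[0] = 1; i = -1, j = 11
j→7 (nums[7]=-3≤1), i→0 (nums[0]=1≥1); i<j, swap → -3 5 10 7 6 8 0 1 11 9 2
j→6 (nums[6]=0≤1), i→1 (nums[1]=5≥1); i<j, swap → -3 0 10 7 6 8 5 1 11 9 2
j→1, i→2; i≥j, return j=1. nums = -3 0 10 7 6 8 5 1 11 9 2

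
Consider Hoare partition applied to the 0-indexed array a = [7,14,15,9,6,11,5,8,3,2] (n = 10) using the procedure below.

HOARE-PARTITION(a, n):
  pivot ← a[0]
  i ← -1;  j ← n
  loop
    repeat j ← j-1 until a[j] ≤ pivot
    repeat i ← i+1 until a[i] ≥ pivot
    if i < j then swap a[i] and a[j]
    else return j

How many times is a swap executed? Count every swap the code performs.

4

pivot=7
j stops at 9 (2), i stops at 0 (7); swap ⇒ [2,14,15,9,6,11,5,8,3,7]
j stops at 8 (3), i stops at 1 (14); swap ⇒ [2,3,15,9,6,11,5,8,14,7]
j stops at 6 (5), i stops at 2 (15); swap ⇒ [2,3,5,9,6,11,15,8,14,7]
j stops at 4 (6), i stops at 3 (9); swap ⇒ [2,3,5,6,9,11,15,8,14,7]
j stops at 3, i stops at 4; i≥j ⇒ return 3. a=[2,3,5,6,9,11,15,8,14,7]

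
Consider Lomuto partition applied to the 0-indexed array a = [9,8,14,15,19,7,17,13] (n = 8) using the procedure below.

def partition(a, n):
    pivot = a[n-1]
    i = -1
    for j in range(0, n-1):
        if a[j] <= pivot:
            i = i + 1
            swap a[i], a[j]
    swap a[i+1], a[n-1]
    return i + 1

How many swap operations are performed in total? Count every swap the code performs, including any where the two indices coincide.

pivot=13, i=-1
j=0: 9≤13, i=0, swap(0,0) ⇒ [9,8,14,15,19,7,17,13]
j=1: 8≤13, i=1, swap(1,1) ⇒ [9,8,14,15,19,7,17,13]
j=2: 14>13, skip
j=3: 15>13, skip
j=4: 19>13, skip
j=5: 7≤13, i=2, swap(2,5) ⇒ [9,8,7,15,19,14,17,13]
j=6: 17>13, skip
swap(3,7) ⇒ [9,8,7,13,19,14,17,15]; return 3

4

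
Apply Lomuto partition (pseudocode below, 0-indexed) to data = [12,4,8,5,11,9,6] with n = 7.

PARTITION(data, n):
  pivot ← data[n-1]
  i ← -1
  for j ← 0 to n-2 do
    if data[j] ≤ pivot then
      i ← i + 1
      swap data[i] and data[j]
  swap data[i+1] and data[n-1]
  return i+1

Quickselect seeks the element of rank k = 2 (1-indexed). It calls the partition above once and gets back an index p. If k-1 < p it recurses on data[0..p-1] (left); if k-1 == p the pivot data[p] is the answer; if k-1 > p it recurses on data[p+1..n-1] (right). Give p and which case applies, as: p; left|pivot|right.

2; left

pivot = data[6] = 6; i = -1
j=0: data[0]=12 > 6 → no swap
j=1: data[1]=4 ≤ 6 → i=0, swap data[0],data[1] → [4,12,8,5,11,9,6]
j=2: data[2]=8 > 6 → no swap
j=3: data[3]=5 ≤ 6 → i=1, swap data[1],data[3] → [4,5,8,12,11,9,6]
j=4: data[4]=11 > 6 → no swap
j=5: data[5]=9 > 6 → no swap
final swap data[2],data[6] → [4,5,6,12,11,9,8]; return 2
p = 2; k-1 = 1 < 2 ⇒ left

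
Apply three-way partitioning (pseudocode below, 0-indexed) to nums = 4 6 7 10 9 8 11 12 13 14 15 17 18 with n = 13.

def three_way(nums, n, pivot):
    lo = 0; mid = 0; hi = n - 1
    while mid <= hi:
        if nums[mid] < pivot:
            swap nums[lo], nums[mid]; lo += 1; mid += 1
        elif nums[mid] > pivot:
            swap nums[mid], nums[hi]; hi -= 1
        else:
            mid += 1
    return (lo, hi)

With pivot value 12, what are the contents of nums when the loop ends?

4 6 7 10 9 8 11 12 14 15 17 18 13

lo=0 mid=0 hi=12
4<12: swap(0,0), lo=1 mid=1 ⇒ 4 6 7 10 9 8 11 12 13 14 15 17 18
6<12: swap(1,1), lo=2 mid=2 ⇒ 4 6 7 10 9 8 11 12 13 14 15 17 18
7<12: swap(2,2), lo=3 mid=3 ⇒ 4 6 7 10 9 8 11 12 13 14 15 17 18
10<12: swap(3,3), lo=4 mid=4 ⇒ 4 6 7 10 9 8 11 12 13 14 15 17 18
9<12: swap(4,4), lo=5 mid=5 ⇒ 4 6 7 10 9 8 11 12 13 14 15 17 18
8<12: swap(5,5), lo=6 mid=6 ⇒ 4 6 7 10 9 8 11 12 13 14 15 17 18
11<12: swap(6,6), lo=7 mid=7 ⇒ 4 6 7 10 9 8 11 12 13 14 15 17 18
12=12: mid=8
13>12: swap(8,12), hi=11 ⇒ 4 6 7 10 9 8 11 12 18 14 15 17 13
18>12: swap(8,11), hi=10 ⇒ 4 6 7 10 9 8 11 12 17 14 15 18 13
17>12: swap(8,10), hi=9 ⇒ 4 6 7 10 9 8 11 12 15 14 17 18 13
15>12: swap(8,9), hi=8 ⇒ 4 6 7 10 9 8 11 12 14 15 17 18 13
14>12: swap(8,8), hi=7 ⇒ 4 6 7 10 9 8 11 12 14 15 17 18 13
done. lo=7 hi=7; nums=4 6 7 10 9 8 11 12 14 15 17 18 13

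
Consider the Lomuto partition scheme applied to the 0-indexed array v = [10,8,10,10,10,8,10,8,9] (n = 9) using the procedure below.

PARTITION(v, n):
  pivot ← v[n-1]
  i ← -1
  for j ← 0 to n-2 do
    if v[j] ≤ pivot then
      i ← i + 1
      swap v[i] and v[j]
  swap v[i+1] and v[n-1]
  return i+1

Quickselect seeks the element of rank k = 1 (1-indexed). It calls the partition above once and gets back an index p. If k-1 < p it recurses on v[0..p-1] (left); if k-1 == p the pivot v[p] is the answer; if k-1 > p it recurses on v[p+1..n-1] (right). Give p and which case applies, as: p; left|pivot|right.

pivot = v[8] = 9; i = -1
j=0: v[0]=10 > 9 → no swap
j=1: v[1]=8 ≤ 9 → i=0, swap v[0],v[1] → [8,10,10,10,10,8,10,8,9]
j=2: v[2]=10 > 9 → no swap
j=3: v[3]=10 > 9 → no swap
j=4: v[4]=10 > 9 → no swap
j=5: v[5]=8 ≤ 9 → i=1, swap v[1],v[5] → [8,8,10,10,10,10,10,8,9]
j=6: v[6]=10 > 9 → no swap
j=7: v[7]=8 ≤ 9 → i=2, swap v[2],v[7] → [8,8,8,10,10,10,10,10,9]
final swap v[3],v[8] → [8,8,8,9,10,10,10,10,10]; return 3
p = 3; k-1 = 0 < 3 ⇒ left

3; left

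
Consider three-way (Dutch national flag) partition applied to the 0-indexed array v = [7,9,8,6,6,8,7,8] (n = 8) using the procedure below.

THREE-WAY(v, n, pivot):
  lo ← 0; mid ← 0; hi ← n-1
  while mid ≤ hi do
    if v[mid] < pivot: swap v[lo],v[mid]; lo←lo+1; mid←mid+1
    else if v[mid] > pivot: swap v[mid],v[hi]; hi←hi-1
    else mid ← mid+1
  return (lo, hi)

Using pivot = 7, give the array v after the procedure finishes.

pivot = 7; lo=0, mid=0, hi=7
v[mid]=7=7: mid=1
v[mid]=9>7: swap v[1],v[7]; hi=6 → [7,8,8,6,6,8,7,9]
v[mid]=8>7: swap v[1],v[6]; hi=5 → [7,7,8,6,6,8,8,9]
v[mid]=7=7: mid=2
v[mid]=8>7: swap v[2],v[5]; hi=4 → [7,7,8,6,6,8,8,9]
v[mid]=8>7: swap v[2],v[4]; hi=3 → [7,7,6,6,8,8,8,9]
v[mid]=6<7: swap v[0],v[2]; lo=1,mid=3 → [6,7,7,6,8,8,8,9]
v[mid]=6<7: swap v[1],v[3]; lo=2,mid=4 → [6,6,7,7,8,8,8,9]
end: lo=2, hi=3; v = [6,6,7,7,8,8,8,9]

[6,6,7,7,8,8,8,9]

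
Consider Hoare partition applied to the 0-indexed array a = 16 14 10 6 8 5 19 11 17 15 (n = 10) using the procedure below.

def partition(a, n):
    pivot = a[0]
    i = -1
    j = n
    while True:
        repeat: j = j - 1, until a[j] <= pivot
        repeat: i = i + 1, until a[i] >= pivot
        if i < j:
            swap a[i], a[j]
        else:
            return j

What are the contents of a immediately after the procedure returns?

15 14 10 6 8 5 11 19 17 16

pivot = a[0] = 16; i = -1, j = 10
j→9 (a[9]=15≤16), i→0 (a[0]=16≥16); i<j, swap → 15 14 10 6 8 5 19 11 17 16
j→7 (a[7]=11≤16), i→6 (a[6]=19≥16); i<j, swap → 15 14 10 6 8 5 11 19 17 16
j→6, i→7; i≥j, return j=6. a = 15 14 10 6 8 5 11 19 17 16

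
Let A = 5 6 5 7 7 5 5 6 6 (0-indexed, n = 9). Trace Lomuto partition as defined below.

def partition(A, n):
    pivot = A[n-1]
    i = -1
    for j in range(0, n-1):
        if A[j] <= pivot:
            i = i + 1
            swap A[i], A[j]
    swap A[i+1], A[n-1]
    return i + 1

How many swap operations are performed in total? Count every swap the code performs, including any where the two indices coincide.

pivot = A[8] = 6; i = -1
j=0: A[0]=5 ≤ 6 → i=0, swap A[0],A[0] (no change) → 5 6 5 7 7 5 5 6 6
j=1: A[1]=6 ≤ 6 → i=1, swap A[1],A[1] (no change) → 5 6 5 7 7 5 5 6 6
j=2: A[2]=5 ≤ 6 → i=2, swap A[2],A[2] (no change) → 5 6 5 7 7 5 5 6 6
j=3: A[3]=7 > 6 → no swap
j=4: A[4]=7 > 6 → no swap
j=5: A[5]=5 ≤ 6 → i=3, swap A[3],A[5] → 5 6 5 5 7 7 5 6 6
j=6: A[6]=5 ≤ 6 → i=4, swap A[4],A[6] → 5 6 5 5 5 7 7 6 6
j=7: A[7]=6 ≤ 6 → i=5, swap A[5],A[7] → 5 6 5 5 5 6 7 7 6
final swap A[6],A[8] → 5 6 5 5 5 6 6 7 7; return 6

7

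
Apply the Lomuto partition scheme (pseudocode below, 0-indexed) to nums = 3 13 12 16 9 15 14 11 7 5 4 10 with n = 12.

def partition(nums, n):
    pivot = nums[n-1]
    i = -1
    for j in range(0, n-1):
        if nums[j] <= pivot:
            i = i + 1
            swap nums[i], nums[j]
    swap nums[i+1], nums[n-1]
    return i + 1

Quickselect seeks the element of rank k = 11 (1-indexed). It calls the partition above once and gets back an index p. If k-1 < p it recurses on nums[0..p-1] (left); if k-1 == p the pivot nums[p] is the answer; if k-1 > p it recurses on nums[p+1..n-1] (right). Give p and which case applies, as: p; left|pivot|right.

pivot = nums[11] = 10; i = -1
j=0: nums[0]=3 ≤ 10 → i=0, swap nums[0],nums[0] (no change) → 3 13 12 16 9 15 14 11 7 5 4 10
j=1: nums[1]=13 > 10 → no swap
j=2: nums[2]=12 > 10 → no swap
j=3: nums[3]=16 > 10 → no swap
j=4: nums[4]=9 ≤ 10 → i=1, swap nums[1],nums[4] → 3 9 12 16 13 15 14 11 7 5 4 10
j=5: nums[5]=15 > 10 → no swap
j=6: nums[6]=14 > 10 → no swap
j=7: nums[7]=11 > 10 → no swap
j=8: nums[8]=7 ≤ 10 → i=2, swap nums[2],nums[8] → 3 9 7 16 13 15 14 11 12 5 4 10
j=9: nums[9]=5 ≤ 10 → i=3, swap nums[3],nums[9] → 3 9 7 5 13 15 14 11 12 16 4 10
j=10: nums[10]=4 ≤ 10 → i=4, swap nums[4],nums[10] → 3 9 7 5 4 15 14 11 12 16 13 10
final swap nums[5],nums[11] → 3 9 7 5 4 10 14 11 12 16 13 15; return 5
p = 5; k-1 = 10 > 5 ⇒ right

5; right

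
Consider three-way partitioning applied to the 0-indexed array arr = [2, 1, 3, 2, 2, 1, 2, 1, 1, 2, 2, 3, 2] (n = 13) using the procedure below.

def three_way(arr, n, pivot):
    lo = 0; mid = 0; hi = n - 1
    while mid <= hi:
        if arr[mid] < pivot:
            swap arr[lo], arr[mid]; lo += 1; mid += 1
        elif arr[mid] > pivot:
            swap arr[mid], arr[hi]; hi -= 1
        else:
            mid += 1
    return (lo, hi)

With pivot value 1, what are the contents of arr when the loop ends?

[1, 1, 1, 1, 2, 2, 2, 3, 2, 2, 3, 2, 2]

lo=0 mid=0 hi=12
2>1: swap(0,12), hi=11 ⇒ [2, 1, 3, 2, 2, 1, 2, 1, 1, 2, 2, 3, 2]
2>1: swap(0,11), hi=10 ⇒ [3, 1, 3, 2, 2, 1, 2, 1, 1, 2, 2, 2, 2]
3>1: swap(0,10), hi=9 ⇒ [2, 1, 3, 2, 2, 1, 2, 1, 1, 2, 3, 2, 2]
2>1: swap(0,9), hi=8 ⇒ [2, 1, 3, 2, 2, 1, 2, 1, 1, 2, 3, 2, 2]
2>1: swap(0,8), hi=7 ⇒ [1, 1, 3, 2, 2, 1, 2, 1, 2, 2, 3, 2, 2]
1=1: mid=1
1=1: mid=2
3>1: swap(2,7), hi=6 ⇒ [1, 1, 1, 2, 2, 1, 2, 3, 2, 2, 3, 2, 2]
1=1: mid=3
2>1: swap(3,6), hi=5 ⇒ [1, 1, 1, 2, 2, 1, 2, 3, 2, 2, 3, 2, 2]
2>1: swap(3,5), hi=4 ⇒ [1, 1, 1, 1, 2, 2, 2, 3, 2, 2, 3, 2, 2]
1=1: mid=4
2>1: swap(4,4), hi=3 ⇒ [1, 1, 1, 1, 2, 2, 2, 3, 2, 2, 3, 2, 2]
done. lo=0 hi=3; arr=[1, 1, 1, 1, 2, 2, 2, 3, 2, 2, 3, 2, 2]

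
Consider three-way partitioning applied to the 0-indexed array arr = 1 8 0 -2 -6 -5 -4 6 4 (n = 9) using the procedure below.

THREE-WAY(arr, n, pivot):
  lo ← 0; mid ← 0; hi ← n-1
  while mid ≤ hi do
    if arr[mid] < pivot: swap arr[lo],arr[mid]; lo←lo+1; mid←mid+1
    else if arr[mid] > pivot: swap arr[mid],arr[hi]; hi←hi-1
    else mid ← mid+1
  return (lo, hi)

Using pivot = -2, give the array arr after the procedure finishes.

lo=0 mid=0 hi=8
1>-2: swap(0,8), hi=7 ⇒ 4 8 0 -2 -6 -5 -4 6 1
4>-2: swap(0,7), hi=6 ⇒ 6 8 0 -2 -6 -5 -4 4 1
6>-2: swap(0,6), hi=5 ⇒ -4 8 0 -2 -6 -5 6 4 1
-4<-2: swap(0,0), lo=1 mid=1 ⇒ -4 8 0 -2 -6 -5 6 4 1
8>-2: swap(1,5), hi=4 ⇒ -4 -5 0 -2 -6 8 6 4 1
-5<-2: swap(1,1), lo=2 mid=2 ⇒ -4 -5 0 -2 -6 8 6 4 1
0>-2: swap(2,4), hi=3 ⇒ -4 -5 -6 -2 0 8 6 4 1
-6<-2: swap(2,2), lo=3 mid=3 ⇒ -4 -5 -6 -2 0 8 6 4 1
-2=-2: mid=4
done. lo=3 hi=3; arr=-4 -5 -6 -2 0 8 6 4 1

-4 -5 -6 -2 0 8 6 4 1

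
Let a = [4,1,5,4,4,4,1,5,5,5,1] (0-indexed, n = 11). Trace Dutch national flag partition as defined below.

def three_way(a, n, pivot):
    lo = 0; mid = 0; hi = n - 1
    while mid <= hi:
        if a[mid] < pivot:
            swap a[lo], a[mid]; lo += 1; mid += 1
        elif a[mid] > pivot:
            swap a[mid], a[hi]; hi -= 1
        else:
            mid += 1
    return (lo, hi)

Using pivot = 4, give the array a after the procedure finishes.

[1,1,1,4,4,4,4,5,5,5,5]

pivot = 4; lo=0, mid=0, hi=10
a[mid]=4=4: mid=1
a[mid]=1<4: swap a[0],a[1]; lo=1,mid=2 → [1,4,5,4,4,4,1,5,5,5,1]
a[mid]=5>4: swap a[2],a[10]; hi=9 → [1,4,1,4,4,4,1,5,5,5,5]
a[mid]=1<4: swap a[1],a[2]; lo=2,mid=3 → [1,1,4,4,4,4,1,5,5,5,5]
a[mid]=4=4: mid=4
a[mid]=4=4: mid=5
a[mid]=4=4: mid=6
a[mid]=1<4: swap a[2],a[6]; lo=3,mid=7 → [1,1,1,4,4,4,4,5,5,5,5]
a[mid]=5>4: swap a[7],a[9]; hi=8 → [1,1,1,4,4,4,4,5,5,5,5]
a[mid]=5>4: swap a[7],a[8]; hi=7 → [1,1,1,4,4,4,4,5,5,5,5]
a[mid]=5>4: swap a[7],a[7]; hi=6 → [1,1,1,4,4,4,4,5,5,5,5]
end: lo=3, hi=6; a = [1,1,1,4,4,4,4,5,5,5,5]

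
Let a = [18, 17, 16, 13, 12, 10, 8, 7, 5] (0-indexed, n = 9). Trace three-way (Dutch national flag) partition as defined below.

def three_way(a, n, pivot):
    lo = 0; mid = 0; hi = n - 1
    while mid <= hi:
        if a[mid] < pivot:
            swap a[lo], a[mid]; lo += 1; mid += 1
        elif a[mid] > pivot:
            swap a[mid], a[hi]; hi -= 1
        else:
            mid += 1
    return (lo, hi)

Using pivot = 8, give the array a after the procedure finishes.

[5, 7, 8, 12, 10, 13, 16, 17, 18]

lo=0 mid=0 hi=8
18>8: swap(0,8), hi=7 ⇒ [5, 17, 16, 13, 12, 10, 8, 7, 18]
5<8: swap(0,0), lo=1 mid=1 ⇒ [5, 17, 16, 13, 12, 10, 8, 7, 18]
17>8: swap(1,7), hi=6 ⇒ [5, 7, 16, 13, 12, 10, 8, 17, 18]
7<8: swap(1,1), lo=2 mid=2 ⇒ [5, 7, 16, 13, 12, 10, 8, 17, 18]
16>8: swap(2,6), hi=5 ⇒ [5, 7, 8, 13, 12, 10, 16, 17, 18]
8=8: mid=3
13>8: swap(3,5), hi=4 ⇒ [5, 7, 8, 10, 12, 13, 16, 17, 18]
10>8: swap(3,4), hi=3 ⇒ [5, 7, 8, 12, 10, 13, 16, 17, 18]
12>8: swap(3,3), hi=2 ⇒ [5, 7, 8, 12, 10, 13, 16, 17, 18]
done. lo=2 hi=2; a=[5, 7, 8, 12, 10, 13, 16, 17, 18]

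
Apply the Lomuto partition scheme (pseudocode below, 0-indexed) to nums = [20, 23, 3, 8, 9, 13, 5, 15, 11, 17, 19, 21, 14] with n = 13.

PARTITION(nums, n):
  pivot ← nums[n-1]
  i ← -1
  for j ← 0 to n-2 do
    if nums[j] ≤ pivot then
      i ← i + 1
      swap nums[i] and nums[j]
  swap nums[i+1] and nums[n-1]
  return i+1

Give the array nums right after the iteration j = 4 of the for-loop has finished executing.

[3, 8, 9, 23, 20, 13, 5, 15, 11, 17, 19, 21, 14]

pivot=14, i=-1
j=0: 20>14, skip
j=1: 23>14, skip
j=2: 3≤14, i=0, swap(0,2) ⇒ [3, 23, 20, 8, 9, 13, 5, 15, 11, 17, 19, 21, 14]
j=3: 8≤14, i=1, swap(1,3) ⇒ [3, 8, 20, 23, 9, 13, 5, 15, 11, 17, 19, 21, 14]
j=4: 9≤14, i=2, swap(2,4) ⇒ [3, 8, 9, 23, 20, 13, 5, 15, 11, 17, 19, 21, 14]
(after j=4) nums = [3, 8, 9, 23, 20, 13, 5, 15, 11, 17, 19, 21, 14]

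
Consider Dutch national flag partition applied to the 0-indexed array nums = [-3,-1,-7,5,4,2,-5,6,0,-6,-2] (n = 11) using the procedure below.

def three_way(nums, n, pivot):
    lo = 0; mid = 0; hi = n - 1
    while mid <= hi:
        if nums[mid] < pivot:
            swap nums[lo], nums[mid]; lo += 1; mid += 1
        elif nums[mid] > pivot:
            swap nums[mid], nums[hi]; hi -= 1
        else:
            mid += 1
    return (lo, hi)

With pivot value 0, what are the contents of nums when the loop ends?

[-3,-1,-7,-2,-6,-5,0,6,2,4,5]

pivot = 0; lo=0, mid=0, hi=10
nums[mid]=-3<0: swap nums[0],nums[0]; lo=1,mid=1 → [-3,-1,-7,5,4,2,-5,6,0,-6,-2]
nums[mid]=-1<0: swap nums[1],nums[1]; lo=2,mid=2 → [-3,-1,-7,5,4,2,-5,6,0,-6,-2]
nums[mid]=-7<0: swap nums[2],nums[2]; lo=3,mid=3 → [-3,-1,-7,5,4,2,-5,6,0,-6,-2]
nums[mid]=5>0: swap nums[3],nums[10]; hi=9 → [-3,-1,-7,-2,4,2,-5,6,0,-6,5]
nums[mid]=-2<0: swap nums[3],nums[3]; lo=4,mid=4 → [-3,-1,-7,-2,4,2,-5,6,0,-6,5]
nums[mid]=4>0: swap nums[4],nums[9]; hi=8 → [-3,-1,-7,-2,-6,2,-5,6,0,4,5]
nums[mid]=-6<0: swap nums[4],nums[4]; lo=5,mid=5 → [-3,-1,-7,-2,-6,2,-5,6,0,4,5]
nums[mid]=2>0: swap nums[5],nums[8]; hi=7 → [-3,-1,-7,-2,-6,0,-5,6,2,4,5]
nums[mid]=0=0: mid=6
nums[mid]=-5<0: swap nums[5],nums[6]; lo=6,mid=7 → [-3,-1,-7,-2,-6,-5,0,6,2,4,5]
nums[mid]=6>0: swap nums[7],nums[7]; hi=6 → [-3,-1,-7,-2,-6,-5,0,6,2,4,5]
end: lo=6, hi=6; nums = [-3,-1,-7,-2,-6,-5,0,6,2,4,5]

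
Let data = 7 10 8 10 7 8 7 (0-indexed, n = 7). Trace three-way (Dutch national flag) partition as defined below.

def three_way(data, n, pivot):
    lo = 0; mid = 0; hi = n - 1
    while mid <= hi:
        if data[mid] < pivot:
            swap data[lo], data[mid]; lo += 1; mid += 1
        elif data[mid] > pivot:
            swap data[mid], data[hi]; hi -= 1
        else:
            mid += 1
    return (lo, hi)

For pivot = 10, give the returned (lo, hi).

(5, 6)

pivot = 10; lo=0, mid=0, hi=6
data[mid]=7<10: swap data[0],data[0]; lo=1,mid=1 → 7 10 8 10 7 8 7
data[mid]=10=10: mid=2
data[mid]=8<10: swap data[1],data[2]; lo=2,mid=3 → 7 8 10 10 7 8 7
data[mid]=10=10: mid=4
data[mid]=7<10: swap data[2],data[4]; lo=3,mid=5 → 7 8 7 10 10 8 7
data[mid]=8<10: swap data[3],data[5]; lo=4,mid=6 → 7 8 7 8 10 10 7
data[mid]=7<10: swap data[4],data[6]; lo=5,mid=7 → 7 8 7 8 7 10 10
end: lo=5, hi=6; data = 7 8 7 8 7 10 10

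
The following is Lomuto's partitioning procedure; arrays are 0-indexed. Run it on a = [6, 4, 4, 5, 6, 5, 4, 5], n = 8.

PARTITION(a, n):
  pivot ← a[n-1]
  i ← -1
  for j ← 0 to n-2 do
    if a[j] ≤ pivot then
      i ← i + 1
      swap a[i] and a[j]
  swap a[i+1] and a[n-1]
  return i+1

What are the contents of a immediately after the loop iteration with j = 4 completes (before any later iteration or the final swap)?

[4, 4, 5, 6, 6, 5, 4, 5]

pivot = a[7] = 5; i = -1
j=0: a[0]=6 > 5 → no swap
j=1: a[1]=4 ≤ 5 → i=0, swap a[0],a[1] → [4, 6, 4, 5, 6, 5, 4, 5]
j=2: a[2]=4 ≤ 5 → i=1, swap a[1],a[2] → [4, 4, 6, 5, 6, 5, 4, 5]
j=3: a[3]=5 ≤ 5 → i=2, swap a[2],a[3] → [4, 4, 5, 6, 6, 5, 4, 5]
j=4: a[4]=6 > 5 → no swap
(after j=4) a = [4, 4, 5, 6, 6, 5, 4, 5]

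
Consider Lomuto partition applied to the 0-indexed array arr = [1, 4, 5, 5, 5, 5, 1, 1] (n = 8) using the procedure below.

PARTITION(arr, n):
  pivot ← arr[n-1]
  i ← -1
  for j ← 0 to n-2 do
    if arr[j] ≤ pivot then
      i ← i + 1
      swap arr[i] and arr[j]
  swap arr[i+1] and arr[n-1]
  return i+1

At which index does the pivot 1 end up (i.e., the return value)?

pivot=1, i=-1
j=0: 1≤1, i=0, swap(0,0) ⇒ [1, 4, 5, 5, 5, 5, 1, 1]
j=1: 4>1, skip
j=2: 5>1, skip
j=3: 5>1, skip
j=4: 5>1, skip
j=5: 5>1, skip
j=6: 1≤1, i=1, swap(1,6) ⇒ [1, 1, 5, 5, 5, 5, 4, 1]
swap(2,7) ⇒ [1, 1, 1, 5, 5, 5, 4, 5]; return 2

2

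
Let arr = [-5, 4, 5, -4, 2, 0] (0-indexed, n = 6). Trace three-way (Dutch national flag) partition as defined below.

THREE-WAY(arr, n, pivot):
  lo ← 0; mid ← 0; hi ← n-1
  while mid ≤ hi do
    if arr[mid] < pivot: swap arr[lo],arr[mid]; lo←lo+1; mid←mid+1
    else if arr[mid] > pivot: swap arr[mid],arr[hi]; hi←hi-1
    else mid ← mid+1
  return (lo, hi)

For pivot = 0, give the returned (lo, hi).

pivot = 0; lo=0, mid=0, hi=5
arr[mid]=-5<0: swap arr[0],arr[0]; lo=1,mid=1 → [-5, 4, 5, -4, 2, 0]
arr[mid]=4>0: swap arr[1],arr[5]; hi=4 → [-5, 0, 5, -4, 2, 4]
arr[mid]=0=0: mid=2
arr[mid]=5>0: swap arr[2],arr[4]; hi=3 → [-5, 0, 2, -4, 5, 4]
arr[mid]=2>0: swap arr[2],arr[3]; hi=2 → [-5, 0, -4, 2, 5, 4]
arr[mid]=-4<0: swap arr[1],arr[2]; lo=2,mid=3 → [-5, -4, 0, 2, 5, 4]
end: lo=2, hi=2; arr = [-5, -4, 0, 2, 5, 4]

(2, 2)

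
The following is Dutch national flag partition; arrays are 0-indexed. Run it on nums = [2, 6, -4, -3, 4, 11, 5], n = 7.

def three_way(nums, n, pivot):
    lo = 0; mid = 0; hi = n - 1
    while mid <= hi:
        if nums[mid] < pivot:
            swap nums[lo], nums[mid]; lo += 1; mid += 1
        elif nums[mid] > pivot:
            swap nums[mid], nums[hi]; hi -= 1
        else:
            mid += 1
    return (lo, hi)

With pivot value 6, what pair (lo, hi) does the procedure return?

(5, 5)

lo=0 mid=0 hi=6
2<6: swap(0,0), lo=1 mid=1 ⇒ [2, 6, -4, -3, 4, 11, 5]
6=6: mid=2
-4<6: swap(1,2), lo=2 mid=3 ⇒ [2, -4, 6, -3, 4, 11, 5]
-3<6: swap(2,3), lo=3 mid=4 ⇒ [2, -4, -3, 6, 4, 11, 5]
4<6: swap(3,4), lo=4 mid=5 ⇒ [2, -4, -3, 4, 6, 11, 5]
11>6: swap(5,6), hi=5 ⇒ [2, -4, -3, 4, 6, 5, 11]
5<6: swap(4,5), lo=5 mid=6 ⇒ [2, -4, -3, 4, 5, 6, 11]
done. lo=5 hi=5; nums=[2, -4, -3, 4, 5, 6, 11]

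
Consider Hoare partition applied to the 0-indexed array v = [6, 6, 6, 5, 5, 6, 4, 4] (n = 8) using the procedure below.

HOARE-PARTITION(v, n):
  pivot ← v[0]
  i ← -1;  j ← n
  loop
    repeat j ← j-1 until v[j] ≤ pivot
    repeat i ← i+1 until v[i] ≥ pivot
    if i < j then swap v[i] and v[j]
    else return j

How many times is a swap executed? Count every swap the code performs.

3

pivot = v[0] = 6; i = -1, j = 8
j→7 (v[7]=4≤6), i→0 (v[0]=6≥6); i<j, swap → [4, 6, 6, 5, 5, 6, 4, 6]
j→6 (v[6]=4≤6), i→1 (v[1]=6≥6); i<j, swap → [4, 4, 6, 5, 5, 6, 6, 6]
j→5 (v[5]=6≤6), i→2 (v[2]=6≥6); i<j, swap → [4, 4, 6, 5, 5, 6, 6, 6]
j→4, i→5; i≥j, return j=4. v = [4, 4, 6, 5, 5, 6, 6, 6]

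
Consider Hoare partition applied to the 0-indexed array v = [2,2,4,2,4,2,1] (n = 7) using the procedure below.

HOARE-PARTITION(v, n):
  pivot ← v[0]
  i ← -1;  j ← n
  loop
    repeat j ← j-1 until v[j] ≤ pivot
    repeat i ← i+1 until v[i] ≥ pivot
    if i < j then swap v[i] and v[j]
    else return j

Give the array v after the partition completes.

pivot = v[0] = 2; i = -1, j = 7
j→6 (v[6]=1≤2), i→0 (v[0]=2≥2); i<j, swap → [1,2,4,2,4,2,2]
j→5 (v[5]=2≤2), i→1 (v[1]=2≥2); i<j, swap → [1,2,4,2,4,2,2]
j→3 (v[3]=2≤2), i→2 (v[2]=4≥2); i<j, swap → [1,2,2,4,4,2,2]
j→2, i→3; i≥j, return j=2. v = [1,2,2,4,4,2,2]

[1,2,2,4,4,2,2]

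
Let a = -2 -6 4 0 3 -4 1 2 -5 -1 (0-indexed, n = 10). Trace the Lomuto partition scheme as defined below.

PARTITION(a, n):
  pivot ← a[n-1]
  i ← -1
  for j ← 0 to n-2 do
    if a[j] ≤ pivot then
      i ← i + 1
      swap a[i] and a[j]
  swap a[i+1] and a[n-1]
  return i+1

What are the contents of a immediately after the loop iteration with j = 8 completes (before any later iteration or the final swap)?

pivot = a[9] = -1; i = -1
j=0: a[0]=-2 ≤ -1 → i=0, swap a[0],a[0] (no change) → -2 -6 4 0 3 -4 1 2 -5 -1
j=1: a[1]=-6 ≤ -1 → i=1, swap a[1],a[1] (no change) → -2 -6 4 0 3 -4 1 2 -5 -1
j=2: a[2]=4 > -1 → no swap
j=3: a[3]=0 > -1 → no swap
j=4: a[4]=3 > -1 → no swap
j=5: a[5]=-4 ≤ -1 → i=2, swap a[2],a[5] → -2 -6 -4 0 3 4 1 2 -5 -1
j=6: a[6]=1 > -1 → no swap
j=7: a[7]=2 > -1 → no swap
j=8: a[8]=-5 ≤ -1 → i=3, swap a[3],a[8] → -2 -6 -4 -5 3 4 1 2 0 -1
(after j=8) a = -2 -6 -4 -5 3 4 1 2 0 -1

-2 -6 -4 -5 3 4 1 2 0 -1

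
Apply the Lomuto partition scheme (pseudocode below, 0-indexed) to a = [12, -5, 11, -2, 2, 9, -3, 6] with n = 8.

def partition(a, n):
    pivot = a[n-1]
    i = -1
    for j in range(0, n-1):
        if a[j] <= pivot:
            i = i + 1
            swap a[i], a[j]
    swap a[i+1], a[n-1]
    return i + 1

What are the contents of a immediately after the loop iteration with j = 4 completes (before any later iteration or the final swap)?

[-5, -2, 2, 12, 11, 9, -3, 6]

pivot = a[7] = 6; i = -1
j=0: a[0]=12 > 6 → no swap
j=1: a[1]=-5 ≤ 6 → i=0, swap a[0],a[1] → [-5, 12, 11, -2, 2, 9, -3, 6]
j=2: a[2]=11 > 6 → no swap
j=3: a[3]=-2 ≤ 6 → i=1, swap a[1],a[3] → [-5, -2, 11, 12, 2, 9, -3, 6]
j=4: a[4]=2 ≤ 6 → i=2, swap a[2],a[4] → [-5, -2, 2, 12, 11, 9, -3, 6]
(after j=4) a = [-5, -2, 2, 12, 11, 9, -3, 6]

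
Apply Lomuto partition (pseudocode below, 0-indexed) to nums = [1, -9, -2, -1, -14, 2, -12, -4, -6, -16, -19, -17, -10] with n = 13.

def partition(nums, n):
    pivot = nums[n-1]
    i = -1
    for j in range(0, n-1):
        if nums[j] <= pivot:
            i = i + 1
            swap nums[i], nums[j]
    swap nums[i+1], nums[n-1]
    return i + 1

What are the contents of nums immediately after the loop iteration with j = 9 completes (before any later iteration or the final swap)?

[-14, -12, -16, -1, 1, 2, -9, -4, -6, -2, -19, -17, -10]

pivot=-10, i=-1
j=0: 1>-10, skip
j=1: -9>-10, skip
j=2: -2>-10, skip
j=3: -1>-10, skip
j=4: -14≤-10, i=0, swap(0,4) ⇒ [-14, -9, -2, -1, 1, 2, -12, -4, -6, -16, -19, -17, -10]
j=5: 2>-10, skip
j=6: -12≤-10, i=1, swap(1,6) ⇒ [-14, -12, -2, -1, 1, 2, -9, -4, -6, -16, -19, -17, -10]
j=7: -4>-10, skip
j=8: -6>-10, skip
j=9: -16≤-10, i=2, swap(2,9) ⇒ [-14, -12, -16, -1, 1, 2, -9, -4, -6, -2, -19, -17, -10]
(after j=9) nums = [-14, -12, -16, -1, 1, 2, -9, -4, -6, -2, -19, -17, -10]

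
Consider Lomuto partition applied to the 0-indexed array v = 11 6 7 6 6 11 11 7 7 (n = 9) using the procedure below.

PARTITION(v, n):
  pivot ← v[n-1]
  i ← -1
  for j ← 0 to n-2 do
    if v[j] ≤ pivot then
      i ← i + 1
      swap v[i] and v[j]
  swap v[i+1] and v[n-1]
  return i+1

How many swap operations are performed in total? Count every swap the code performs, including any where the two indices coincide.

pivot = v[8] = 7; i = -1
j=0: v[0]=11 > 7 → no swap
j=1: v[1]=6 ≤ 7 → i=0, swap v[0],v[1] → 6 11 7 6 6 11 11 7 7
j=2: v[2]=7 ≤ 7 → i=1, swap v[1],v[2] → 6 7 11 6 6 11 11 7 7
j=3: v[3]=6 ≤ 7 → i=2, swap v[2],v[3] → 6 7 6 11 6 11 11 7 7
j=4: v[4]=6 ≤ 7 → i=3, swap v[3],v[4] → 6 7 6 6 11 11 11 7 7
j=5: v[5]=11 > 7 → no swap
j=6: v[6]=11 > 7 → no swap
j=7: v[7]=7 ≤ 7 → i=4, swap v[4],v[7] → 6 7 6 6 7 11 11 11 7
final swap v[5],v[8] → 6 7 6 6 7 7 11 11 11; return 5

6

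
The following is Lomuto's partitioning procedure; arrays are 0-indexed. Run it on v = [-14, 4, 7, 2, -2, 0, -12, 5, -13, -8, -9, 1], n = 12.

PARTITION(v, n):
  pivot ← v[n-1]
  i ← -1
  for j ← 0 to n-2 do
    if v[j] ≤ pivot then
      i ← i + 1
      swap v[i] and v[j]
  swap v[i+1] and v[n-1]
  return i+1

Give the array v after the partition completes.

pivot = v[11] = 1; i = -1
j=0: v[0]=-14 ≤ 1 → i=0, swap v[0],v[0] (no change) → [-14, 4, 7, 2, -2, 0, -12, 5, -13, -8, -9, 1]
j=1: v[1]=4 > 1 → no swap
j=2: v[2]=7 > 1 → no swap
j=3: v[3]=2 > 1 → no swap
j=4: v[4]=-2 ≤ 1 → i=1, swap v[1],v[4] → [-14, -2, 7, 2, 4, 0, -12, 5, -13, -8, -9, 1]
j=5: v[5]=0 ≤ 1 → i=2, swap v[2],v[5] → [-14, -2, 0, 2, 4, 7, -12, 5, -13, -8, -9, 1]
j=6: v[6]=-12 ≤ 1 → i=3, swap v[3],v[6] → [-14, -2, 0, -12, 4, 7, 2, 5, -13, -8, -9, 1]
j=7: v[7]=5 > 1 → no swap
j=8: v[8]=-13 ≤ 1 → i=4, swap v[4],v[8] → [-14, -2, 0, -12, -13, 7, 2, 5, 4, -8, -9, 1]
j=9: v[9]=-8 ≤ 1 → i=5, swap v[5],v[9] → [-14, -2, 0, -12, -13, -8, 2, 5, 4, 7, -9, 1]
j=10: v[10]=-9 ≤ 1 → i=6, swap v[6],v[10] → [-14, -2, 0, -12, -13, -8, -9, 5, 4, 7, 2, 1]
final swap v[7],v[11] → [-14, -2, 0, -12, -13, -8, -9, 1, 4, 7, 2, 5]; return 7

[-14, -2, 0, -12, -13, -8, -9, 1, 4, 7, 2, 5]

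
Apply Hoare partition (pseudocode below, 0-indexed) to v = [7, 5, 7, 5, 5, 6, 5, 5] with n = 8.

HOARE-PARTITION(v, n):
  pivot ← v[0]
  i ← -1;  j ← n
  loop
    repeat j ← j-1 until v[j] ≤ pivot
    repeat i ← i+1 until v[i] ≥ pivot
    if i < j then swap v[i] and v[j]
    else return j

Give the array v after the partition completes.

[5, 5, 5, 5, 5, 6, 7, 7]

pivot=7
j stops at 7 (5), i stops at 0 (7); swap ⇒ [5, 5, 7, 5, 5, 6, 5, 7]
j stops at 6 (5), i stops at 2 (7); swap ⇒ [5, 5, 5, 5, 5, 6, 7, 7]
j stops at 5, i stops at 6; i≥j ⇒ return 5. v=[5, 5, 5, 5, 5, 6, 7, 7]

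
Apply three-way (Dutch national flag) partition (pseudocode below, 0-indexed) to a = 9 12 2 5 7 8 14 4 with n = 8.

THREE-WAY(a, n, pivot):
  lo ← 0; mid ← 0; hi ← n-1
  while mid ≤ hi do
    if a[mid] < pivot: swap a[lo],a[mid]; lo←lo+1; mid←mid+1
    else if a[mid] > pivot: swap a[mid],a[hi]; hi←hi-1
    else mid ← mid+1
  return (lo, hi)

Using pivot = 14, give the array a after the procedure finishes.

lo=0 mid=0 hi=7
9<14: swap(0,0), lo=1 mid=1 ⇒ 9 12 2 5 7 8 14 4
12<14: swap(1,1), lo=2 mid=2 ⇒ 9 12 2 5 7 8 14 4
2<14: swap(2,2), lo=3 mid=3 ⇒ 9 12 2 5 7 8 14 4
5<14: swap(3,3), lo=4 mid=4 ⇒ 9 12 2 5 7 8 14 4
7<14: swap(4,4), lo=5 mid=5 ⇒ 9 12 2 5 7 8 14 4
8<14: swap(5,5), lo=6 mid=6 ⇒ 9 12 2 5 7 8 14 4
14=14: mid=7
4<14: swap(6,7), lo=7 mid=8 ⇒ 9 12 2 5 7 8 4 14
done. lo=7 hi=7; a=9 12 2 5 7 8 4 14

9 12 2 5 7 8 4 14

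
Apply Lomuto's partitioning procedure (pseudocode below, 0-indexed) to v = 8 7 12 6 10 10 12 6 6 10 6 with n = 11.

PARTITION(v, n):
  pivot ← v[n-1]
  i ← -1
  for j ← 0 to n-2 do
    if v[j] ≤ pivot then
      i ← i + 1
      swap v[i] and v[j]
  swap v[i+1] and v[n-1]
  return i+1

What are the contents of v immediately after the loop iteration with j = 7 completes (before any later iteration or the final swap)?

6 6 12 8 10 10 12 7 6 10 6

pivot = v[10] = 6; i = -1
j=0: v[0]=8 > 6 → no swap
j=1: v[1]=7 > 6 → no swap
j=2: v[2]=12 > 6 → no swap
j=3: v[3]=6 ≤ 6 → i=0, swap v[0],v[3] → 6 7 12 8 10 10 12 6 6 10 6
j=4: v[4]=10 > 6 → no swap
j=5: v[5]=10 > 6 → no swap
j=6: v[6]=12 > 6 → no swap
j=7: v[7]=6 ≤ 6 → i=1, swap v[1],v[7] → 6 6 12 8 10 10 12 7 6 10 6
(after j=7) v = 6 6 12 8 10 10 12 7 6 10 6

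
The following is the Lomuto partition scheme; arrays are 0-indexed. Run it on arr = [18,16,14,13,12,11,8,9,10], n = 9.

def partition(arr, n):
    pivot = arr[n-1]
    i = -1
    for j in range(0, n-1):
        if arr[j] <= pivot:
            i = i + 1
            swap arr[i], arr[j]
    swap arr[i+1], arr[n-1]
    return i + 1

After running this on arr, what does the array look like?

[8,9,10,13,12,11,18,16,14]

pivot=10, i=-1
j=0: 18>10, skip
j=1: 16>10, skip
j=2: 14>10, skip
j=3: 13>10, skip
j=4: 12>10, skip
j=5: 11>10, skip
j=6: 8≤10, i=0, swap(0,6) ⇒ [8,16,14,13,12,11,18,9,10]
j=7: 9≤10, i=1, swap(1,7) ⇒ [8,9,14,13,12,11,18,16,10]
swap(2,8) ⇒ [8,9,10,13,12,11,18,16,14]; return 2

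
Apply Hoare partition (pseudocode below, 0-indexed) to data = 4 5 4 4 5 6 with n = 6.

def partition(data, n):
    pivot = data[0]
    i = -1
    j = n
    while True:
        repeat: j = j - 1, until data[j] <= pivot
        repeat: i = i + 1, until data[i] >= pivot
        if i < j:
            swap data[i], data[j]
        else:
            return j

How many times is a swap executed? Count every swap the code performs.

2

pivot=4
j stops at 3 (4), i stops at 0 (4); swap ⇒ 4 5 4 4 5 6
j stops at 2 (4), i stops at 1 (5); swap ⇒ 4 4 5 4 5 6
j stops at 1, i stops at 2; i≥j ⇒ return 1. data=4 4 5 4 5 6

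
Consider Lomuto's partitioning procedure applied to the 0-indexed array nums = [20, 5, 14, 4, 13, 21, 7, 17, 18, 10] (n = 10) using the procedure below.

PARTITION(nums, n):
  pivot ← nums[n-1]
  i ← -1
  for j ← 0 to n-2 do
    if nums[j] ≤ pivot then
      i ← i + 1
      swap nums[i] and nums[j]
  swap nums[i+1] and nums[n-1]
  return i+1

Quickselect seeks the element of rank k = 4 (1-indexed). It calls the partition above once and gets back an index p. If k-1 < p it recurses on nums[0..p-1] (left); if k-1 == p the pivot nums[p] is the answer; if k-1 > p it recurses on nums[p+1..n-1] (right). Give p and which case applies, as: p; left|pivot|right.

pivot = nums[9] = 10; i = -1
j=0: nums[0]=20 > 10 → no swap
j=1: nums[1]=5 ≤ 10 → i=0, swap nums[0],nums[1] → [5, 20, 14, 4, 13, 21, 7, 17, 18, 10]
j=2: nums[2]=14 > 10 → no swap
j=3: nums[3]=4 ≤ 10 → i=1, swap nums[1],nums[3] → [5, 4, 14, 20, 13, 21, 7, 17, 18, 10]
j=4: nums[4]=13 > 10 → no swap
j=5: nums[5]=21 > 10 → no swap
j=6: nums[6]=7 ≤ 10 → i=2, swap nums[2],nums[6] → [5, 4, 7, 20, 13, 21, 14, 17, 18, 10]
j=7: nums[7]=17 > 10 → no swap
j=8: nums[8]=18 > 10 → no swap
final swap nums[3],nums[9] → [5, 4, 7, 10, 13, 21, 14, 17, 18, 20]; return 3
p = 3; k-1 = 3 == 3 ⇒ pivot

3; pivot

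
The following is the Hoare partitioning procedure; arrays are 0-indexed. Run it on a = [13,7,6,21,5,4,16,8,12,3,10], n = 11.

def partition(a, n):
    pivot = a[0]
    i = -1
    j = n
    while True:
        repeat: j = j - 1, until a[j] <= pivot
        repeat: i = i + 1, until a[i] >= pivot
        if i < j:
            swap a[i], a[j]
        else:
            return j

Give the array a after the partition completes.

pivot = a[0] = 13; i = -1, j = 11
j→10 (a[10]=10≤13), i→0 (a[0]=13≥13); i<j, swap → [10,7,6,21,5,4,16,8,12,3,13]
j→9 (a[9]=3≤13), i→3 (a[3]=21≥13); i<j, swap → [10,7,6,3,5,4,16,8,12,21,13]
j→8 (a[8]=12≤13), i→6 (a[6]=16≥13); i<j, swap → [10,7,6,3,5,4,12,8,16,21,13]
j→7, i→8; i≥j, return j=7. a = [10,7,6,3,5,4,12,8,16,21,13]

[10,7,6,3,5,4,12,8,16,21,13]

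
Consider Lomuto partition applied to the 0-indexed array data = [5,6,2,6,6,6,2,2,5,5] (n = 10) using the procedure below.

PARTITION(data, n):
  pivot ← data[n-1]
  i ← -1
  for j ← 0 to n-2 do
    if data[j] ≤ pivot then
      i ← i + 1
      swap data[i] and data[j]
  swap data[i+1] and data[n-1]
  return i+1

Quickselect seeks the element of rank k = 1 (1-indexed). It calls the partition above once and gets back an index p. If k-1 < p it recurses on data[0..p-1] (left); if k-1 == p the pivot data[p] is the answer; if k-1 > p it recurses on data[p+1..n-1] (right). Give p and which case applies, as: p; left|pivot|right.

pivot = data[9] = 5; i = -1
j=0: data[0]=5 ≤ 5 → i=0, swap data[0],data[0] (no change) → [5,6,2,6,6,6,2,2,5,5]
j=1: data[1]=6 > 5 → no swap
j=2: data[2]=2 ≤ 5 → i=1, swap data[1],data[2] → [5,2,6,6,6,6,2,2,5,5]
j=3: data[3]=6 > 5 → no swap
j=4: data[4]=6 > 5 → no swap
j=5: data[5]=6 > 5 → no swap
j=6: data[6]=2 ≤ 5 → i=2, swap data[2],data[6] → [5,2,2,6,6,6,6,2,5,5]
j=7: data[7]=2 ≤ 5 → i=3, swap data[3],data[7] → [5,2,2,2,6,6,6,6,5,5]
j=8: data[8]=5 ≤ 5 → i=4, swap data[4],data[8] → [5,2,2,2,5,6,6,6,6,5]
final swap data[5],data[9] → [5,2,2,2,5,5,6,6,6,6]; return 5
p = 5; k-1 = 0 < 5 ⇒ left

5; left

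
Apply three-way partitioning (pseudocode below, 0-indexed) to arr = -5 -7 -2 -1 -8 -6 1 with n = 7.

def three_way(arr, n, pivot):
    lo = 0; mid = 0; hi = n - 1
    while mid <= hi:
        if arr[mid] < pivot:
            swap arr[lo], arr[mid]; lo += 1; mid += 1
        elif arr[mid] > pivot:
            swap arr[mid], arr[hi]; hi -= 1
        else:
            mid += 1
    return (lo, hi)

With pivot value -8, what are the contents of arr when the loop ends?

-8 -2 -1 -7 -6 1 -5

pivot = -8; lo=0, mid=0, hi=6
arr[mid]=-5>-8: swap arr[0],arr[6]; hi=5 → 1 -7 -2 -1 -8 -6 -5
arr[mid]=1>-8: swap arr[0],arr[5]; hi=4 → -6 -7 -2 -1 -8 1 -5
arr[mid]=-6>-8: swap arr[0],arr[4]; hi=3 → -8 -7 -2 -1 -6 1 -5
arr[mid]=-8=-8: mid=1
arr[mid]=-7>-8: swap arr[1],arr[3]; hi=2 → -8 -1 -2 -7 -6 1 -5
arr[mid]=-1>-8: swap arr[1],arr[2]; hi=1 → -8 -2 -1 -7 -6 1 -5
arr[mid]=-2>-8: swap arr[1],arr[1]; hi=0 → -8 -2 -1 -7 -6 1 -5
end: lo=0, hi=0; arr = -8 -2 -1 -7 -6 1 -5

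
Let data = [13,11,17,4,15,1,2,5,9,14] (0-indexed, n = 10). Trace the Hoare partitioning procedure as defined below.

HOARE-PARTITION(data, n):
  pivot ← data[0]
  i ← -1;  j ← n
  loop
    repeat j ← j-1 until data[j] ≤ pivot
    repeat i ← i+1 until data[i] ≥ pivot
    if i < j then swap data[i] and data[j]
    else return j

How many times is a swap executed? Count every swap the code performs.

pivot = data[0] = 13; i = -1, j = 10
j→8 (data[8]=9≤13), i→0 (data[0]=13≥13); i<j, swap → [9,11,17,4,15,1,2,5,13,14]
j→7 (data[7]=5≤13), i→2 (data[2]=17≥13); i<j, swap → [9,11,5,4,15,1,2,17,13,14]
j→6 (data[6]=2≤13), i→4 (data[4]=15≥13); i<j, swap → [9,11,5,4,2,1,15,17,13,14]
j→5, i→6; i≥j, return j=5. data = [9,11,5,4,2,1,15,17,13,14]

3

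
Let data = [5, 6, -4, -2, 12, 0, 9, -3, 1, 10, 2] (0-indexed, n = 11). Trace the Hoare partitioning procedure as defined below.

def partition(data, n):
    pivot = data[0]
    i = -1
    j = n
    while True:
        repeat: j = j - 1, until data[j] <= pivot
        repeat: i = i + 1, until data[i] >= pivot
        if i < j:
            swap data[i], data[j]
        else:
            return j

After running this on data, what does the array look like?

pivot=5
j stops at 10 (2), i stops at 0 (5); swap ⇒ [2, 6, -4, -2, 12, 0, 9, -3, 1, 10, 5]
j stops at 8 (1), i stops at 1 (6); swap ⇒ [2, 1, -4, -2, 12, 0, 9, -3, 6, 10, 5]
j stops at 7 (-3), i stops at 4 (12); swap ⇒ [2, 1, -4, -2, -3, 0, 9, 12, 6, 10, 5]
j stops at 5, i stops at 6; i≥j ⇒ return 5. data=[2, 1, -4, -2, -3, 0, 9, 12, 6, 10, 5]

[2, 1, -4, -2, -3, 0, 9, 12, 6, 10, 5]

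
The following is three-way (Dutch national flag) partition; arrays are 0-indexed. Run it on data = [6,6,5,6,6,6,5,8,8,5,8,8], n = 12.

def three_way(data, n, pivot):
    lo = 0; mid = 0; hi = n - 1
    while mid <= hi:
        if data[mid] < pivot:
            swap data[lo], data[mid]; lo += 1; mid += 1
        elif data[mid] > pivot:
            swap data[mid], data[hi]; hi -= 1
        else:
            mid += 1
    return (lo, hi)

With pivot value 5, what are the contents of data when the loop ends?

pivot = 5; lo=0, mid=0, hi=11
data[mid]=6>5: swap data[0],data[11]; hi=10 → [8,6,5,6,6,6,5,8,8,5,8,6]
data[mid]=8>5: swap data[0],data[10]; hi=9 → [8,6,5,6,6,6,5,8,8,5,8,6]
data[mid]=8>5: swap data[0],data[9]; hi=8 → [5,6,5,6,6,6,5,8,8,8,8,6]
data[mid]=5=5: mid=1
data[mid]=6>5: swap data[1],data[8]; hi=7 → [5,8,5,6,6,6,5,8,6,8,8,6]
data[mid]=8>5: swap data[1],data[7]; hi=6 → [5,8,5,6,6,6,5,8,6,8,8,6]
data[mid]=8>5: swap data[1],data[6]; hi=5 → [5,5,5,6,6,6,8,8,6,8,8,6]
data[mid]=5=5: mid=2
data[mid]=5=5: mid=3
data[mid]=6>5: swap data[3],data[5]; hi=4 → [5,5,5,6,6,6,8,8,6,8,8,6]
data[mid]=6>5: swap data[3],data[4]; hi=3 → [5,5,5,6,6,6,8,8,6,8,8,6]
data[mid]=6>5: swap data[3],data[3]; hi=2 → [5,5,5,6,6,6,8,8,6,8,8,6]
end: lo=0, hi=2; data = [5,5,5,6,6,6,8,8,6,8,8,6]

[5,5,5,6,6,6,8,8,6,8,8,6]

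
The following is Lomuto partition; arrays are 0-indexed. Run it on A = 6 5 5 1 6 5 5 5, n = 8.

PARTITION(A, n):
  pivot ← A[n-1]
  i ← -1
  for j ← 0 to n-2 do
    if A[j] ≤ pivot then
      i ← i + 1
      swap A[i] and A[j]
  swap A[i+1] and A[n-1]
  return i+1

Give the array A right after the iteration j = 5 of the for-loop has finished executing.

5 5 1 5 6 6 5 5

pivot = A[7] = 5; i = -1
j=0: A[0]=6 > 5 → no swap
j=1: A[1]=5 ≤ 5 → i=0, swap A[0],A[1] → 5 6 5 1 6 5 5 5
j=2: A[2]=5 ≤ 5 → i=1, swap A[1],A[2] → 5 5 6 1 6 5 5 5
j=3: A[3]=1 ≤ 5 → i=2, swap A[2],A[3] → 5 5 1 6 6 5 5 5
j=4: A[4]=6 > 5 → no swap
j=5: A[5]=5 ≤ 5 → i=3, swap A[3],A[5] → 5 5 1 5 6 6 5 5
(after j=5) A = 5 5 1 5 6 6 5 5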